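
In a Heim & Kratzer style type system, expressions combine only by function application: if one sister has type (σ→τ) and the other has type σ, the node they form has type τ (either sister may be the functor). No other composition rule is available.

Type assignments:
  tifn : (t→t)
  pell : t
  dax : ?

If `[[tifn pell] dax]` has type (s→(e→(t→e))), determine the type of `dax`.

[[tifn pell] dax] is required to be (s→(e→(t→e))). [tifn pell] : t cannot yield (s→(e→(t→e))) as functor, so dax : (t→(s→(e→(t→e)))).

(t→(s→(e→(t→e))))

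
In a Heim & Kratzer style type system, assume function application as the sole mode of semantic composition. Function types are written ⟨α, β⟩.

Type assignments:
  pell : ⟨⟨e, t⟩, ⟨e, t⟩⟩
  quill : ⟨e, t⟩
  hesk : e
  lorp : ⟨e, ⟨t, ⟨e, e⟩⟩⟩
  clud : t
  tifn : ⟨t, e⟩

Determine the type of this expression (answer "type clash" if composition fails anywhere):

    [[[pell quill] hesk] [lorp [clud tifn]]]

⟨e, e⟩

[pell quill]: ⟨⟨e, t⟩, ⟨e, t⟩⟩ applied to ⟨e, t⟩ yields ⟨e, t⟩.
[[pell quill] hesk]: ⟨e, t⟩ applied to e yields t.
[clud tifn]: ⟨t, e⟩ applied to t yields e.
[lorp [clud tifn]]: ⟨e, ⟨t, ⟨e, e⟩⟩⟩ applied to e yields ⟨t, ⟨e, e⟩⟩.
[[[pell quill] hesk] [lorp [clud tifn]]]: ⟨t, ⟨e, e⟩⟩ applied to t yields ⟨e, e⟩.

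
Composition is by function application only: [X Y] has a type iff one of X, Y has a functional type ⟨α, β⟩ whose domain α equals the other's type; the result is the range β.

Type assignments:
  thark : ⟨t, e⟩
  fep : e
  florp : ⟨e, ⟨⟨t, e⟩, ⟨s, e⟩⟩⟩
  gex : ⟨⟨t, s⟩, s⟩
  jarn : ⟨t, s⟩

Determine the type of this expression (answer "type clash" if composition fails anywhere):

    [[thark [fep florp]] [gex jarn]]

[fep florp]: florp is ⟨e, ⟨⟨t, e⟩, ⟨s, e⟩⟩⟩, fep is e; result ⟨⟨t, e⟩, ⟨s, e⟩⟩.
[thark [fep florp]]: [fep florp] is ⟨⟨t, e⟩, ⟨s, e⟩⟩, thark is ⟨t, e⟩; result ⟨s, e⟩.
[gex jarn]: gex is ⟨⟨t, s⟩, s⟩, jarn is ⟨t, s⟩; result s.
[[thark [fep florp]] [gex jarn]]: [thark [fep florp]] is ⟨s, e⟩, [gex jarn] is s; result e.

e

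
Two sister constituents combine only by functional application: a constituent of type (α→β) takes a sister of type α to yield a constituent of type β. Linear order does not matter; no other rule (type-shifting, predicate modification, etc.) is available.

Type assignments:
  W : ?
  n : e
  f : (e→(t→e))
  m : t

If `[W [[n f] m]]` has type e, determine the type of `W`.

(e→e)

For [W [[n f] m]] to have type e with [[n f] m] of type e, W must be the function: W : (e→e).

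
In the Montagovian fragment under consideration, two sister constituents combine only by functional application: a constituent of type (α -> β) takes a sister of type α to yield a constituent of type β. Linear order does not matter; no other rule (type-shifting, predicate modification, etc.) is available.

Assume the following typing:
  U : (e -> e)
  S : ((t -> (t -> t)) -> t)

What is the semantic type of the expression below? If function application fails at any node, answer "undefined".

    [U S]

undefined

At [U S]: neither (e -> e) nor ((t -> (t -> t)) -> t) can take the other as argument; the node is ill-typed.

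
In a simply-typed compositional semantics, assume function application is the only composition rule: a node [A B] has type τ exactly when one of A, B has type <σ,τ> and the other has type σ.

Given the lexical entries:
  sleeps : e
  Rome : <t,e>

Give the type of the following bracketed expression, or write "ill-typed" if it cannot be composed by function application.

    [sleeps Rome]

ill-typed

[sleeps Rome]: e and <t,e> cannot combine by function application — type clash.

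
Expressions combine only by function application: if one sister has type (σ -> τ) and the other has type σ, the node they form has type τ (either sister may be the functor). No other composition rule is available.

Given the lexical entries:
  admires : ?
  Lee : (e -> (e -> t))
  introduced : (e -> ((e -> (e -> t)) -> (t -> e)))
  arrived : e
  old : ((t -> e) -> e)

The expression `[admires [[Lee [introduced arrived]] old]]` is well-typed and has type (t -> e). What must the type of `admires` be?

(e -> (t -> e))

At [admires [[Lee [introduced arrived]] old]] (required: (t -> e)): [[Lee [introduced arrived]] old] is e, which is not a function with range (t -> e); hence admires is the functor — type (e -> (t -> e)).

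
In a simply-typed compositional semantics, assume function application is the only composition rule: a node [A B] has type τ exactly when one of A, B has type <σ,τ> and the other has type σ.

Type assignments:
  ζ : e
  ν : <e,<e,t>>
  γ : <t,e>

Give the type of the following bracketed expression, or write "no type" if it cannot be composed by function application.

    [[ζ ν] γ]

[ζ ν]: <e,<e,t>> applied to e yields <e,t>.
[[ζ ν] γ]: <e,t> with <t,e> — neither is a function whose domain matches the other; composition fails here.

no type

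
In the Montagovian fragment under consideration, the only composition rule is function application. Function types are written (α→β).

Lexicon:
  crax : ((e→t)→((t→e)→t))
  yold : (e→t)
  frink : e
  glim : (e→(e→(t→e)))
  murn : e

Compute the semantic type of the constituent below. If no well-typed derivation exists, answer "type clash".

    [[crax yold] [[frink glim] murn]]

[crax yold]: crax is ((e→t)→((t→e)→t)), yold is (e→t); result ((t→e)→t).
[frink glim]: glim is (e→(e→(t→e))), frink is e; result (e→(t→e)).
[[frink glim] murn]: [frink glim] is (e→(t→e)), murn is e; result (t→e).
[[crax yold] [[frink glim] murn]]: [crax yold] is ((t→e)→t), [[frink glim] murn] is (t→e); result t.

t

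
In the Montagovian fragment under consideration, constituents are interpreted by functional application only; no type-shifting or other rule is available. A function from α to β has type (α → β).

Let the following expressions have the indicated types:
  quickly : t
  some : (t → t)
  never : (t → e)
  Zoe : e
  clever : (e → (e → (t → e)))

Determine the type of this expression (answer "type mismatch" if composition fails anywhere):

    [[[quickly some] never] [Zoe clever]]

[quickly some]: functor some : (t → t), argument quickly : t; result t.
[[quickly some] never]: functor never : (t → e), argument [quickly some] : t; result e.
[Zoe clever]: functor clever : (e → (e → (t → e))), argument Zoe : e; result (e → (t → e)).
[[[quickly some] never] [Zoe clever]]: functor [Zoe clever] : (e → (t → e)), argument [[quickly some] never] : e; result (t → e).

(t → e)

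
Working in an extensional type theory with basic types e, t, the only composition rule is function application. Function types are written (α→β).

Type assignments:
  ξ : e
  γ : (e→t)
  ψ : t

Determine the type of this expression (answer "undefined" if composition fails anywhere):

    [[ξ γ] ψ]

At [ξ γ], γ : (e→t) takes ξ : e, giving t.
At [[ξ γ] ψ]: neither t nor t can take the other as argument; the node is ill-typed.

undefined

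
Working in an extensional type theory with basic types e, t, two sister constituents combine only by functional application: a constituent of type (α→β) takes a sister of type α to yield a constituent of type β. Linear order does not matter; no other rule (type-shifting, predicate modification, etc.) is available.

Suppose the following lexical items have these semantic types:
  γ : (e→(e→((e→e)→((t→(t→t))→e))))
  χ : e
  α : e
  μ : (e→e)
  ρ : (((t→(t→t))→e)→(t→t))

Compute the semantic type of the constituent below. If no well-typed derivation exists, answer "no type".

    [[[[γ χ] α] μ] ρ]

(t→t)

[γ χ]: (e→(e→((e→e)→((t→(t→t))→e)))) applied to e yields (e→((e→e)→((t→(t→t))→e))).
[[γ χ] α]: (e→((e→e)→((t→(t→t))→e))) applied to e yields ((e→e)→((t→(t→t))→e)).
[[[γ χ] α] μ]: ((e→e)→((t→(t→t))→e)) applied to (e→e) yields ((t→(t→t))→e).
[[[[γ χ] α] μ] ρ]: (((t→(t→t))→e)→(t→t)) applied to ((t→(t→t))→e) yields (t→t).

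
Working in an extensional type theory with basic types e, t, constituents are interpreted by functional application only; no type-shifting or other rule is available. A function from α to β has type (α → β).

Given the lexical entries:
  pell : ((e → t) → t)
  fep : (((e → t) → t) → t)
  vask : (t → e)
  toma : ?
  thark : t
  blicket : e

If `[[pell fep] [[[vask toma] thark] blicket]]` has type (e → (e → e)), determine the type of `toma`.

[[pell fep] [[[vask toma] thark] blicket]] must have type (e → (e → e)). The sister [pell fep] has type t; that is not a function onto (e → (e → e)), so [[[vask toma] thark] blicket] must be the functor, of type (t → (e → (e → e))).
[[[vask toma] thark] blicket] must have type (t → (e → (e → e))). The sister blicket has type e; that is not a function onto (t → (e → (e → e))), so [[vask toma] thark] must be the functor, of type (e → (t → (e → (e → e)))).
[[vask toma] thark] must have type (e → (t → (e → (e → e)))). The sister thark has type t; that is not a function onto (e → (t → (e → (e → e)))), so [vask toma] must be the functor, of type (t → (e → (t → (e → (e → e))))).
[vask toma] must have type (t → (e → (t → (e → (e → e))))). The sister vask has type (t → e); that is not a function onto (t → (e → (t → (e → (e → e))))), so toma must be the functor, of type ((t → e) → (t → (e → (t → (e → (e → e)))))).

((t → e) → (t → (e → (t → (e → (e → e))))))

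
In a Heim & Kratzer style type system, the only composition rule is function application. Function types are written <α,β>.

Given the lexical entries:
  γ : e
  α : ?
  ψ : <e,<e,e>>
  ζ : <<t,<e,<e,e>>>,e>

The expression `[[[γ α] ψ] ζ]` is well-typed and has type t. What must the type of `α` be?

[[[γ α] ψ] ζ] is required to be t. ζ : <<t,<e,<e,e>>>,e> cannot yield t as functor, so [[γ α] ψ] : <<<t,<e,<e,e>>>,e>,t>.
[[γ α] ψ] is required to be <<<t,<e,<e,e>>>,e>,t>. ψ : <e,<e,e>> cannot yield <<<t,<e,<e,e>>>,e>,t> as functor, so [γ α] : <<e,<e,e>>,<<<t,<e,<e,e>>>,e>,t>>.
[γ α] is required to be <<e,<e,e>>,<<<t,<e,<e,e>>>,e>,t>>. γ : e cannot yield <<e,<e,e>>,<<<t,<e,<e,e>>>,e>,t>> as functor, so α : <e,<<e,<e,e>>,<<<t,<e,<e,e>>>,e>,t>>>.

<e,<<e,<e,e>>,<<<t,<e,<e,e>>>,e>,t>>>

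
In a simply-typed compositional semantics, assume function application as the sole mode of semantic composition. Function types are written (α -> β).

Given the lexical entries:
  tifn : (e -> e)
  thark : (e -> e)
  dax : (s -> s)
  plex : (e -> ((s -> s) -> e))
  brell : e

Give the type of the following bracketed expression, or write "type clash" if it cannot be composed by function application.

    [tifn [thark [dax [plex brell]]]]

e

At [plex brell], plex : (e -> ((s -> s) -> e)) takes brell : e, giving ((s -> s) -> e).
At [dax [plex brell]], [plex brell] : ((s -> s) -> e) takes dax : (s -> s), giving e.
At [thark [dax [plex brell]]], thark : (e -> e) takes [dax [plex brell]] : e, giving e.
At [tifn [thark [dax [plex brell]]]], tifn : (e -> e) takes [thark [dax [plex brell]]] : e, giving e.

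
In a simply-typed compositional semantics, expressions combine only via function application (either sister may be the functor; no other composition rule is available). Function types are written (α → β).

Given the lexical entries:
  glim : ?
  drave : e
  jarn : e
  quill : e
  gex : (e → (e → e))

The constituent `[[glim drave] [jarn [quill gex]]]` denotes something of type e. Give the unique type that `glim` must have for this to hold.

(e → (e → e))

[[glim drave] [jarn [quill gex]]] is required to be e. [jarn [quill gex]] : e cannot yield e as functor, so [glim drave] : (e → e).
[glim drave] is required to be (e → e). drave : e cannot yield (e → e) as functor, so glim : (e → (e → e)).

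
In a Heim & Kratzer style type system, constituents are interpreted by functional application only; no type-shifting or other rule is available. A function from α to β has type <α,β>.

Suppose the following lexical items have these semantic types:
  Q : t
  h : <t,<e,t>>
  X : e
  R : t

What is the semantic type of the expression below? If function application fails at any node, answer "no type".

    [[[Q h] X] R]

[Q h]: <t,<e,t>> applied to t yields <e,t>.
[[Q h] X]: <e,t> applied to e yields t.
[[[Q h] X] R]: t and t cannot combine by function application — type clash.

no type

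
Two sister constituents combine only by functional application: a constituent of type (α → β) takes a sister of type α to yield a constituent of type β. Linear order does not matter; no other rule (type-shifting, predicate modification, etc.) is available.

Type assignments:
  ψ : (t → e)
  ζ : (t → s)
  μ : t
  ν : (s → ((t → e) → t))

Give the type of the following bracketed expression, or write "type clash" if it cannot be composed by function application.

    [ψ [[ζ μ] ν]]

t

[ζ μ]: ζ is (t → s), μ is t; result s.
[[ζ μ] ν]: ν is (s → ((t → e) → t)), [ζ μ] is s; result ((t → e) → t).
[ψ [[ζ μ] ν]]: [[ζ μ] ν] is ((t → e) → t), ψ is (t → e); result t.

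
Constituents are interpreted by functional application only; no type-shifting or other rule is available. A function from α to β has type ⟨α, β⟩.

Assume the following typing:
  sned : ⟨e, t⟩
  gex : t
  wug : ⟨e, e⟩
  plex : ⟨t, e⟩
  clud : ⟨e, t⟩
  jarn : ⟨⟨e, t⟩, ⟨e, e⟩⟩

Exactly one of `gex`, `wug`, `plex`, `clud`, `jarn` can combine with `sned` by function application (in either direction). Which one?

gex : t — does not combine with sned.
wug : ⟨e, e⟩ — does not combine with sned.
plex : ⟨t, e⟩ — does not combine with sned.
clud : ⟨e, t⟩ — does not combine with sned.
jarn — combines: jarn : ⟨⟨e, t⟩, ⟨e, e⟩⟩ takes sned : ⟨e, t⟩ as argument, giving ⟨e, e⟩.

jarn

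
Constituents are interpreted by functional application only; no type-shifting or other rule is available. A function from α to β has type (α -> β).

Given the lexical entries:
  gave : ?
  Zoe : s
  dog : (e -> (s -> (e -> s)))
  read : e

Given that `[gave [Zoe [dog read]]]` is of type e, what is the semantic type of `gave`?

At [gave [Zoe [dog read]]] (required: e): [Zoe [dog read]] is (e -> s), which is not a function with range e; hence gave is the functor — type ((e -> s) -> e).

((e -> s) -> e)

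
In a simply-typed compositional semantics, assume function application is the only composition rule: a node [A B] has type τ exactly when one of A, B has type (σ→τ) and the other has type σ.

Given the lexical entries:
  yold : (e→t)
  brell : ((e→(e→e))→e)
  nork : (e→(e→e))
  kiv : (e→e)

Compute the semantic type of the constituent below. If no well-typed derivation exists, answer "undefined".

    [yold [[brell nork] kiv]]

t

At [brell nork], brell : ((e→(e→e))→e) takes nork : (e→(e→e)), giving e.
At [[brell nork] kiv], kiv : (e→e) takes [brell nork] : e, giving e.
At [yold [[brell nork] kiv]], yold : (e→t) takes [[brell nork] kiv] : e, giving t.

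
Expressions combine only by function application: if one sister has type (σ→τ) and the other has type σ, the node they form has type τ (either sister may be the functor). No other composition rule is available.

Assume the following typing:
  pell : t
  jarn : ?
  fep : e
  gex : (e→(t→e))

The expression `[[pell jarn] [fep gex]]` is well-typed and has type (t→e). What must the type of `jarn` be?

(t→((t→e)→(t→e)))

At [[pell jarn] [fep gex]] (required: (t→e)): [fep gex] is (t→e), which is not a function with range (t→e); hence [pell jarn] is the functor — type ((t→e)→(t→e)).
At [pell jarn] (required: ((t→e)→(t→e))): pell is t, which is not a function with range ((t→e)→(t→e)); hence jarn is the functor — type (t→((t→e)→(t→e))).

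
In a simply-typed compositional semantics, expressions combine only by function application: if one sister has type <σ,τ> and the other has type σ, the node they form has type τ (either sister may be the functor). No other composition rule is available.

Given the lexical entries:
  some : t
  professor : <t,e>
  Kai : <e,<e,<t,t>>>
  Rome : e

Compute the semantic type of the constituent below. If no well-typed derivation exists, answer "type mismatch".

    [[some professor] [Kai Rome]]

<t,t>

[some professor] — professor of type <t,e> combines with some of type t: type e.
[Kai Rome] — Kai of type <e,<e,<t,t>>> combines with Rome of type e: type <e,<t,t>>.
[[some professor] [Kai Rome]] — [Kai Rome] of type <e,<t,t>> combines with [some professor] of type e: type <t,t>.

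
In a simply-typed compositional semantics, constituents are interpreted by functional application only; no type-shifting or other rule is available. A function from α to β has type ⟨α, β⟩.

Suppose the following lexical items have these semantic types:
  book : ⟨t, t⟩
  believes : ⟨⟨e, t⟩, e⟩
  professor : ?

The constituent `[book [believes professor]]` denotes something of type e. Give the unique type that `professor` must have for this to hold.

At [book [believes professor]] (required: e): book is ⟨t, t⟩, which is not a function with range e; hence [believes professor] is the functor — type ⟨⟨t, t⟩, e⟩.
At [believes professor] (required: ⟨⟨t, t⟩, e⟩): believes is ⟨⟨e, t⟩, e⟩, which is not a function with range ⟨⟨t, t⟩, e⟩; hence professor is the functor — type ⟨⟨⟨e, t⟩, e⟩, ⟨⟨t, t⟩, e⟩⟩.

⟨⟨⟨e, t⟩, e⟩, ⟨⟨t, t⟩, e⟩⟩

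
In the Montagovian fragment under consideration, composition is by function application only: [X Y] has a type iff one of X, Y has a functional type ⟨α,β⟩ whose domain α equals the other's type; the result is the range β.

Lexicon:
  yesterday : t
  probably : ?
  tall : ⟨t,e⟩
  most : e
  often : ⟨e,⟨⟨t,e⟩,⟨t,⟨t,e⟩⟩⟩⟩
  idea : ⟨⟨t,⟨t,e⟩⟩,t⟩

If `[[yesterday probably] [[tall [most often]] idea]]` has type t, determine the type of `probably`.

⟨t,⟨t,t⟩⟩

[[yesterday probably] [[tall [most often]] idea]] is required to be t. [[tall [most often]] idea] : t cannot yield t as functor, so [yesterday probably] : ⟨t,t⟩.
[yesterday probably] is required to be ⟨t,t⟩. yesterday : t cannot yield ⟨t,t⟩ as functor, so probably : ⟨t,⟨t,t⟩⟩.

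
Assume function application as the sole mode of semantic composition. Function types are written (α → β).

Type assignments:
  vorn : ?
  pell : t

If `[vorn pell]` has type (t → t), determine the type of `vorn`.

[vorn pell] must have type (t → t). The sister pell has type t; that is not a function onto (t → t), so vorn must be the functor, of type (t → (t → t)).

(t → (t → t))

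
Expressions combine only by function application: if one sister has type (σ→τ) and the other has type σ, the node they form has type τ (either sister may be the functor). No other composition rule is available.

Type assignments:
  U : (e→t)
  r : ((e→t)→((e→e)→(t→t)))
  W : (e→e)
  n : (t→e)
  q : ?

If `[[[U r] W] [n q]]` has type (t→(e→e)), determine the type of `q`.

[[[U r] W] [n q]] must have type (t→(e→e)). The sister [[U r] W] has type (t→t); that is not a function onto (t→(e→e)), so [n q] must be the functor, of type ((t→t)→(t→(e→e))).
[n q] must have type ((t→t)→(t→(e→e))). The sister n has type (t→e); that is not a function onto ((t→t)→(t→(e→e))), so q must be the functor, of type ((t→e)→((t→t)→(t→(e→e)))).

((t→e)→((t→t)→(t→(e→e))))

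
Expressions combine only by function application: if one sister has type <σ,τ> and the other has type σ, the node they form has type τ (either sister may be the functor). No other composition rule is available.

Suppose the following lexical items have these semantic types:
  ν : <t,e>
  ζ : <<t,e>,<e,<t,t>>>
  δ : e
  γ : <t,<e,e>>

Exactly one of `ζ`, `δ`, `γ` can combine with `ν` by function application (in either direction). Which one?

ζ — combines: ζ : <<t,e>,<e,<t,t>>> takes ν : <t,e> as argument, giving <e,<t,t>>.
δ : e — does not combine with ν.
γ : <t,<e,e>> — does not combine with ν.

ζ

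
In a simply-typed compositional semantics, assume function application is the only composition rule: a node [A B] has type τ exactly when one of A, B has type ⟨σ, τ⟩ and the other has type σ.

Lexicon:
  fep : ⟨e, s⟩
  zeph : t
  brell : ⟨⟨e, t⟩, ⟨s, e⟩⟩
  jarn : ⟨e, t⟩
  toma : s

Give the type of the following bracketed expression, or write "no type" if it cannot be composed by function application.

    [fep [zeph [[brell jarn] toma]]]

[brell jarn]: brell is ⟨⟨e, t⟩, ⟨s, e⟩⟩, jarn is ⟨e, t⟩; result ⟨s, e⟩.
[[brell jarn] toma]: [brell jarn] is ⟨s, e⟩, toma is s; result e.
[zeph [[brell jarn] toma]]: t with e — neither is a function whose domain matches the other; composition fails here.

no type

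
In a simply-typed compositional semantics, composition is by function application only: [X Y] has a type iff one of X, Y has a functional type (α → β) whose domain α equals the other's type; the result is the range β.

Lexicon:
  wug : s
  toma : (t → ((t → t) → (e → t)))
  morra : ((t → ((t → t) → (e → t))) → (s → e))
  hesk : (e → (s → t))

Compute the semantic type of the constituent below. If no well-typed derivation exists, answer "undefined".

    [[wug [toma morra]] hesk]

[toma morra]: functor morra : ((t → ((t → t) → (e → t))) → (s → e)), argument toma : (t → ((t → t) → (e → t))); result (s → e).
[wug [toma morra]]: functor [toma morra] : (s → e), argument wug : s; result e.
[[wug [toma morra]] hesk]: functor hesk : (e → (s → t)), argument [wug [toma morra]] : e; result (s → t).

(s → t)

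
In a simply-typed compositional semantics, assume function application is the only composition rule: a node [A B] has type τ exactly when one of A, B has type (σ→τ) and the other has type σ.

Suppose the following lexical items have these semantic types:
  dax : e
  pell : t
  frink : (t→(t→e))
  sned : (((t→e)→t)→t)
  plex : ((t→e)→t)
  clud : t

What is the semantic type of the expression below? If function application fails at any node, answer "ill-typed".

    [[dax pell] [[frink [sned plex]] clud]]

[dax pell]: e and t cannot combine by function application — type clash.

ill-typed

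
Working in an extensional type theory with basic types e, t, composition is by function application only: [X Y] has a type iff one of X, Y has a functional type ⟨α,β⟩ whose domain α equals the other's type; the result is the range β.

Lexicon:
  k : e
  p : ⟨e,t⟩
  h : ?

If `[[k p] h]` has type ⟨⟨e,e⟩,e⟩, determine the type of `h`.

⟨t,⟨⟨e,e⟩,e⟩⟩

For [[k p] h] to have type ⟨⟨e,e⟩,e⟩ with [k p] of type t, h must be the function: h : ⟨t,⟨⟨e,e⟩,e⟩⟩.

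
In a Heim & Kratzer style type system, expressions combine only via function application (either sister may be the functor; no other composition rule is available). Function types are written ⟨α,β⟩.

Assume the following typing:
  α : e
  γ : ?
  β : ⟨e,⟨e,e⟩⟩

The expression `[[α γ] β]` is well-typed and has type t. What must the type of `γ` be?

⟨e,⟨⟨e,⟨e,e⟩⟩,t⟩⟩

At [[α γ] β] (required: t): β is ⟨e,⟨e,e⟩⟩, which is not a function with range t; hence [α γ] is the functor — type ⟨⟨e,⟨e,e⟩⟩,t⟩.
At [α γ] (required: ⟨⟨e,⟨e,e⟩⟩,t⟩): α is e, which is not a function with range ⟨⟨e,⟨e,e⟩⟩,t⟩; hence γ is the functor — type ⟨e,⟨⟨e,⟨e,e⟩⟩,t⟩⟩.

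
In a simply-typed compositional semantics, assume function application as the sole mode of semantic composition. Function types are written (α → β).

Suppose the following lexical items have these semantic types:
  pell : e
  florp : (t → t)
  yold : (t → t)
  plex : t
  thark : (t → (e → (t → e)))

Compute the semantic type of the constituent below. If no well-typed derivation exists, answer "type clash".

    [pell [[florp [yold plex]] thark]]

(t → e)

At [yold plex], yold : (t → t) takes plex : t, giving t.
At [florp [yold plex]], florp : (t → t) takes [yold plex] : t, giving t.
At [[florp [yold plex]] thark], thark : (t → (e → (t → e))) takes [florp [yold plex]] : t, giving (e → (t → e)).
At [pell [[florp [yold plex]] thark]], [[florp [yold plex]] thark] : (e → (t → e)) takes pell : e, giving (t → e).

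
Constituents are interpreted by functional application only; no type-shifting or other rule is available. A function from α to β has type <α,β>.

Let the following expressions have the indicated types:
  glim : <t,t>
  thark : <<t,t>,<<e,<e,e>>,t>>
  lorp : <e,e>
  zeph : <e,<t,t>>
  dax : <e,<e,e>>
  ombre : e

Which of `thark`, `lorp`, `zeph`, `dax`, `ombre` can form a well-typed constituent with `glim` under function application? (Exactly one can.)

thark — combines: thark : <<t,t>,<<e,<e,e>>,t>> takes glim : <t,t> as argument, giving <<e,<e,e>>,t>.
lorp : <e,e> — no; glim wants t, and lorp wants e.
zeph : <e,<t,t>> — no; glim wants t, and zeph wants e.
dax : <e,<e,e>> — no; glim wants t, and dax wants e.
ombre : e — no; glim wants t, and ombre wants nothing (atomic).

thark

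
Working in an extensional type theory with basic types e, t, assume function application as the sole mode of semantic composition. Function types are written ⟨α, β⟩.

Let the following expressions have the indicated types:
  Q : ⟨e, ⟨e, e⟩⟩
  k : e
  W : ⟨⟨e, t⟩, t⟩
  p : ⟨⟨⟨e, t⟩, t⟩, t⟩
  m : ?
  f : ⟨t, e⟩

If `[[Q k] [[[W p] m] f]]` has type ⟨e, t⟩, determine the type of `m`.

[[Q k] [[[W p] m] f]] is required to be ⟨e, t⟩. [Q k] : ⟨e, e⟩ cannot yield ⟨e, t⟩ as functor, so [[[W p] m] f] : ⟨⟨e, e⟩, ⟨e, t⟩⟩.
[[[W p] m] f] is required to be ⟨⟨e, e⟩, ⟨e, t⟩⟩. f : ⟨t, e⟩ cannot yield ⟨⟨e, e⟩, ⟨e, t⟩⟩ as functor, so [[W p] m] : ⟨⟨t, e⟩, ⟨⟨e, e⟩, ⟨e, t⟩⟩⟩.
[[W p] m] is required to be ⟨⟨t, e⟩, ⟨⟨e, e⟩, ⟨e, t⟩⟩⟩. [W p] : t cannot yield ⟨⟨t, e⟩, ⟨⟨e, e⟩, ⟨e, t⟩⟩⟩ as functor, so m : ⟨t, ⟨⟨t, e⟩, ⟨⟨e, e⟩, ⟨e, t⟩⟩⟩⟩.

⟨t, ⟨⟨t, e⟩, ⟨⟨e, e⟩, ⟨e, t⟩⟩⟩⟩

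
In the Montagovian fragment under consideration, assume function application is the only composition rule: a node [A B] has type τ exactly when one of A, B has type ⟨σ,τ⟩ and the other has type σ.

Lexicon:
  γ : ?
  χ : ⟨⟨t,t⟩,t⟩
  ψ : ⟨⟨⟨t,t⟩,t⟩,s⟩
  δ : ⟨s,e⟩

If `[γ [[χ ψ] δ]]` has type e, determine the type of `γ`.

⟨e,e⟩

[γ [[χ ψ] δ]] must have type e. The sister [[χ ψ] δ] has type e; that is not a function onto e, so γ must be the functor, of type ⟨e,e⟩.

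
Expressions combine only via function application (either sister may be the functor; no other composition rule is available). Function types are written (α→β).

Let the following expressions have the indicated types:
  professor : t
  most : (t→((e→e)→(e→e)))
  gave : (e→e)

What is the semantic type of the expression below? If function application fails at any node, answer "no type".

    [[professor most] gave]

(e→e)

[professor most]: functor most : (t→((e→e)→(e→e))), argument professor : t; result ((e→e)→(e→e)).
[[professor most] gave]: functor [professor most] : ((e→e)→(e→e)), argument gave : (e→e); result (e→e).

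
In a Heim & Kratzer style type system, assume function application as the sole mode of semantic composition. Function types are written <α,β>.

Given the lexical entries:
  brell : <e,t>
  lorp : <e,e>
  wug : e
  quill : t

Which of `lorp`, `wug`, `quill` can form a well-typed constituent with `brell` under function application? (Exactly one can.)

lorp : <e,e> — does not combine with brell.
wug — combines: brell : <e,t> takes wug : e as argument, giving t.
quill : t — does not combine with brell.

wug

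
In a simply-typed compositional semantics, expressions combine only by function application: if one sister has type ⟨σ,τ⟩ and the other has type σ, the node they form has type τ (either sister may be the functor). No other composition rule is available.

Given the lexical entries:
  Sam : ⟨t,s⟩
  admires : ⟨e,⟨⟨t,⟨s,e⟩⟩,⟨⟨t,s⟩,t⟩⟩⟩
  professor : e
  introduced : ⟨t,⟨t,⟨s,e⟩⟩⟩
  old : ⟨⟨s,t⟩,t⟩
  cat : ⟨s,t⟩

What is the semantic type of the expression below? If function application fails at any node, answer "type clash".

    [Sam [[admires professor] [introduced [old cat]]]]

[admires professor]: ⟨e,⟨⟨t,⟨s,e⟩⟩,⟨⟨t,s⟩,t⟩⟩⟩ applied to e yields ⟨⟨t,⟨s,e⟩⟩,⟨⟨t,s⟩,t⟩⟩.
[old cat]: ⟨⟨s,t⟩,t⟩ applied to ⟨s,t⟩ yields t.
[introduced [old cat]]: ⟨t,⟨t,⟨s,e⟩⟩⟩ applied to t yields ⟨t,⟨s,e⟩⟩.
[[admires professor] [introduced [old cat]]]: ⟨⟨t,⟨s,e⟩⟩,⟨⟨t,s⟩,t⟩⟩ applied to ⟨t,⟨s,e⟩⟩ yields ⟨⟨t,s⟩,t⟩.
[Sam [[admires professor] [introduced [old cat]]]]: ⟨⟨t,s⟩,t⟩ applied to ⟨t,s⟩ yields t.

t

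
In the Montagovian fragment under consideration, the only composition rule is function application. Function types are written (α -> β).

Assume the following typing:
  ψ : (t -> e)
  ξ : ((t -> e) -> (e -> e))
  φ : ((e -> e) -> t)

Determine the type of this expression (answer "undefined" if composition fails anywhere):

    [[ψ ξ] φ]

[ψ ξ]: ξ is ((t -> e) -> (e -> e)), ψ is (t -> e); result (e -> e).
[[ψ ξ] φ]: φ is ((e -> e) -> t), [ψ ξ] is (e -> e); result t.

t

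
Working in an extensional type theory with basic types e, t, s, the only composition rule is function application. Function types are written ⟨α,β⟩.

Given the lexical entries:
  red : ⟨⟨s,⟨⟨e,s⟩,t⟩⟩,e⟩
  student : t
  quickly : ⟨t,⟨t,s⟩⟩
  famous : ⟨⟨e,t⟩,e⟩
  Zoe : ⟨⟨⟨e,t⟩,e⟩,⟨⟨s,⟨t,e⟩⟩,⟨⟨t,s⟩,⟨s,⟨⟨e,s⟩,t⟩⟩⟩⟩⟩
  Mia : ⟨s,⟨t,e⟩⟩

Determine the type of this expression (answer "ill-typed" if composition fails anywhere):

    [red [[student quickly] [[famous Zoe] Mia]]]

At [student quickly], quickly : ⟨t,⟨t,s⟩⟩ takes student : t, giving ⟨t,s⟩.
At [famous Zoe], Zoe : ⟨⟨⟨e,t⟩,e⟩,⟨⟨s,⟨t,e⟩⟩,⟨⟨t,s⟩,⟨s,⟨⟨e,s⟩,t⟩⟩⟩⟩⟩ takes famous : ⟨⟨e,t⟩,e⟩, giving ⟨⟨s,⟨t,e⟩⟩,⟨⟨t,s⟩,⟨s,⟨⟨e,s⟩,t⟩⟩⟩⟩.
At [[famous Zoe] Mia], [famous Zoe] : ⟨⟨s,⟨t,e⟩⟩,⟨⟨t,s⟩,⟨s,⟨⟨e,s⟩,t⟩⟩⟩⟩ takes Mia : ⟨s,⟨t,e⟩⟩, giving ⟨⟨t,s⟩,⟨s,⟨⟨e,s⟩,t⟩⟩⟩.
At [[student quickly] [[famous Zoe] Mia]], [[famous Zoe] Mia] : ⟨⟨t,s⟩,⟨s,⟨⟨e,s⟩,t⟩⟩⟩ takes [student quickly] : ⟨t,s⟩, giving ⟨s,⟨⟨e,s⟩,t⟩⟩.
At [red [[student quickly] [[famous Zoe] Mia]]], red : ⟨⟨s,⟨⟨e,s⟩,t⟩⟩,e⟩ takes [[student quickly] [[famous Zoe] Mia]] : ⟨s,⟨⟨e,s⟩,t⟩⟩, giving e.

e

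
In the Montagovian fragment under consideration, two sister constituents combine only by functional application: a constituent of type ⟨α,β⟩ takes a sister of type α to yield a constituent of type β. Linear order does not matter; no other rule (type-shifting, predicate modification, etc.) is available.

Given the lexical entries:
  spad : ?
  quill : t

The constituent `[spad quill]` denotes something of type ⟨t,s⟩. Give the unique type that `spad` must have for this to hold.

For [spad quill] to have type ⟨t,s⟩ with quill of type t, spad must be the function: spad : ⟨t,⟨t,s⟩⟩.

⟨t,⟨t,s⟩⟩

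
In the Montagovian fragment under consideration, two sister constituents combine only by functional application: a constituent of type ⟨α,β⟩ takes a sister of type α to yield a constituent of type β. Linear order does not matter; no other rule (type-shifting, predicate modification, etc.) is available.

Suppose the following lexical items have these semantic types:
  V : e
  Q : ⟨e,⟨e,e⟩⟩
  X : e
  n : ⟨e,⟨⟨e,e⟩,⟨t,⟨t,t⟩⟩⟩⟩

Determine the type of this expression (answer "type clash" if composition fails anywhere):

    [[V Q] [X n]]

⟨t,⟨t,t⟩⟩

[V Q] — Q of type ⟨e,⟨e,e⟩⟩ combines with V of type e: type ⟨e,e⟩.
[X n] — n of type ⟨e,⟨⟨e,e⟩,⟨t,⟨t,t⟩⟩⟩⟩ combines with X of type e: type ⟨⟨e,e⟩,⟨t,⟨t,t⟩⟩⟩.
[[V Q] [X n]] — [X n] of type ⟨⟨e,e⟩,⟨t,⟨t,t⟩⟩⟩ combines with [V Q] of type ⟨e,e⟩: type ⟨t,⟨t,t⟩⟩.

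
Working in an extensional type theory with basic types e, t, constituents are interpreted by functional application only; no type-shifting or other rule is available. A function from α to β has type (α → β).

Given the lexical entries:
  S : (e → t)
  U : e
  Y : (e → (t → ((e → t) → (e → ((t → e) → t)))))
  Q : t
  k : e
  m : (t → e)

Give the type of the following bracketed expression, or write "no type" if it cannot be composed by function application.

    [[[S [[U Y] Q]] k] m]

t

At [U Y], Y : (e → (t → ((e → t) → (e → ((t → e) → t))))) takes U : e, giving (t → ((e → t) → (e → ((t → e) → t)))).
At [[U Y] Q], [U Y] : (t → ((e → t) → (e → ((t → e) → t)))) takes Q : t, giving ((e → t) → (e → ((t → e) → t))).
At [S [[U Y] Q]], [[U Y] Q] : ((e → t) → (e → ((t → e) → t))) takes S : (e → t), giving (e → ((t → e) → t)).
At [[S [[U Y] Q]] k], [S [[U Y] Q]] : (e → ((t → e) → t)) takes k : e, giving ((t → e) → t).
At [[[S [[U Y] Q]] k] m], [[S [[U Y] Q]] k] : ((t → e) → t) takes m : (t → e), giving t.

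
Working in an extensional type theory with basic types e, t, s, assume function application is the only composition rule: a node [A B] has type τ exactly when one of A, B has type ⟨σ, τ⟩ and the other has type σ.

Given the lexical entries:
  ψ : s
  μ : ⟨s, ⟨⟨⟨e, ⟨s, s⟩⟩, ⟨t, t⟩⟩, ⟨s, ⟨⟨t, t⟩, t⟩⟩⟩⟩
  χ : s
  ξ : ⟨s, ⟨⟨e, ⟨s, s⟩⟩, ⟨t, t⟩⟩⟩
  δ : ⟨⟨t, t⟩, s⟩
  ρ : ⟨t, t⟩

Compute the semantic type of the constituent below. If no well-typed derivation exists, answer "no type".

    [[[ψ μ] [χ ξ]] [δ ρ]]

[ψ μ]: μ is ⟨s, ⟨⟨⟨e, ⟨s, s⟩⟩, ⟨t, t⟩⟩, ⟨s, ⟨⟨t, t⟩, t⟩⟩⟩⟩, ψ is s; result ⟨⟨⟨e, ⟨s, s⟩⟩, ⟨t, t⟩⟩, ⟨s, ⟨⟨t, t⟩, t⟩⟩⟩.
[χ ξ]: ξ is ⟨s, ⟨⟨e, ⟨s, s⟩⟩, ⟨t, t⟩⟩⟩, χ is s; result ⟨⟨e, ⟨s, s⟩⟩, ⟨t, t⟩⟩.
[[ψ μ] [χ ξ]]: [ψ μ] is ⟨⟨⟨e, ⟨s, s⟩⟩, ⟨t, t⟩⟩, ⟨s, ⟨⟨t, t⟩, t⟩⟩⟩, [χ ξ] is ⟨⟨e, ⟨s, s⟩⟩, ⟨t, t⟩⟩; result ⟨s, ⟨⟨t, t⟩, t⟩⟩.
[δ ρ]: δ is ⟨⟨t, t⟩, s⟩, ρ is ⟨t, t⟩; result s.
[[[ψ μ] [χ ξ]] [δ ρ]]: [[ψ μ] [χ ξ]] is ⟨s, ⟨⟨t, t⟩, t⟩⟩, [δ ρ] is s; result ⟨⟨t, t⟩, t⟩.

⟨⟨t, t⟩, t⟩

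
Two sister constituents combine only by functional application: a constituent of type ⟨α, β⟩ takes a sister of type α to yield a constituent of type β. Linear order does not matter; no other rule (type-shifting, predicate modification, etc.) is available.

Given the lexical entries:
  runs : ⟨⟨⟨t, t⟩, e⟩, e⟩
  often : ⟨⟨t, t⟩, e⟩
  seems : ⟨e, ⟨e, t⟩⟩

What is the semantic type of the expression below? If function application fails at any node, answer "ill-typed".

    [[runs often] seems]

At [runs often], runs : ⟨⟨⟨t, t⟩, e⟩, e⟩ takes often : ⟨⟨t, t⟩, e⟩, giving e.
At [[runs often] seems], seems : ⟨e, ⟨e, t⟩⟩ takes [runs often] : e, giving ⟨e, t⟩.

⟨e, t⟩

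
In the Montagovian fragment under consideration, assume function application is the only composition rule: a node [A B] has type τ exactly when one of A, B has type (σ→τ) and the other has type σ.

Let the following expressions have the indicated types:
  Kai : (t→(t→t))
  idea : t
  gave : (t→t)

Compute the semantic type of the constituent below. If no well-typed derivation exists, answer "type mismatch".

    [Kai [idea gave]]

(t→t)

At [idea gave], gave : (t→t) takes idea : t, giving t.
At [Kai [idea gave]], Kai : (t→(t→t)) takes [idea gave] : t, giving (t→t).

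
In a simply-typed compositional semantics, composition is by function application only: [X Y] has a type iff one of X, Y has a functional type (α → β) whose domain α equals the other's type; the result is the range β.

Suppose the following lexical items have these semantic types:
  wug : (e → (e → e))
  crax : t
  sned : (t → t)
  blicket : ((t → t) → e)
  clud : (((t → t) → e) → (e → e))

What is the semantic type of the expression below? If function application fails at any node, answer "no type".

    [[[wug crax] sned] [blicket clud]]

At [wug crax]: neither (e → (e → e)) nor t can take the other as argument; the node is ill-typed.

no type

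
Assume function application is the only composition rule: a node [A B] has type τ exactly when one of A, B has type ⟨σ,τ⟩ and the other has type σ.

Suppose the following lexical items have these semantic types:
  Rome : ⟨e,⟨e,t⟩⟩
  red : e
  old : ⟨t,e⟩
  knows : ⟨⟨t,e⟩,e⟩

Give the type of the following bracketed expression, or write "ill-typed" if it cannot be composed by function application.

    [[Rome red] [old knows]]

t

[Rome red]: ⟨e,⟨e,t⟩⟩ applied to e yields ⟨e,t⟩.
[old knows]: ⟨⟨t,e⟩,e⟩ applied to ⟨t,e⟩ yields e.
[[Rome red] [old knows]]: ⟨e,t⟩ applied to e yields t.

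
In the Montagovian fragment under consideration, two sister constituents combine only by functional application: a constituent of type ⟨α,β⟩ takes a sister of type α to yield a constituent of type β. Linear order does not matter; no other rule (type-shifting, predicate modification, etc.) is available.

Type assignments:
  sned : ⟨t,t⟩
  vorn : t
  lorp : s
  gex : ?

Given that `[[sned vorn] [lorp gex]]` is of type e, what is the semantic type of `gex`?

⟨s,⟨t,e⟩⟩

[[sned vorn] [lorp gex]] is required to be e. [sned vorn] : t cannot yield e as functor, so [lorp gex] : ⟨t,e⟩.
[lorp gex] is required to be ⟨t,e⟩. lorp : s cannot yield ⟨t,e⟩ as functor, so gex : ⟨s,⟨t,e⟩⟩.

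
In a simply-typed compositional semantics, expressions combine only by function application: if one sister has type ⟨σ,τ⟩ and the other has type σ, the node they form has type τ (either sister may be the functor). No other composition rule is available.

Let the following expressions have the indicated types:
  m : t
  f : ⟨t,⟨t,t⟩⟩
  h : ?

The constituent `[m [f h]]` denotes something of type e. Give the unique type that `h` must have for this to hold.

[m [f h]] must have type e. The sister m has type t; that is not a function onto e, so [f h] must be the functor, of type ⟨t,e⟩.
[f h] must have type ⟨t,e⟩. The sister f has type ⟨t,⟨t,t⟩⟩; that is not a function onto ⟨t,e⟩, so h must be the functor, of type ⟨⟨t,⟨t,t⟩⟩,⟨t,e⟩⟩.

⟨⟨t,⟨t,t⟩⟩,⟨t,e⟩⟩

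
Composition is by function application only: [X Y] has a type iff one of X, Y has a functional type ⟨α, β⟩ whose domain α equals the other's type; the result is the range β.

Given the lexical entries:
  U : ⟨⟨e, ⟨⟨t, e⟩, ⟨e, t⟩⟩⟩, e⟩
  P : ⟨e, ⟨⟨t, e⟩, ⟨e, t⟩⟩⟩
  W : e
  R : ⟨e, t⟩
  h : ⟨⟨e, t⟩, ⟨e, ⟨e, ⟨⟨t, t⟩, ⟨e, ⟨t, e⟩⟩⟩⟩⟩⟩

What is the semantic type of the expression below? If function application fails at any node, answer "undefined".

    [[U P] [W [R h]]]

[U P]: ⟨⟨e, ⟨⟨t, e⟩, ⟨e, t⟩⟩⟩, e⟩ applied to ⟨e, ⟨⟨t, e⟩, ⟨e, t⟩⟩⟩ yields e.
[R h]: ⟨⟨e, t⟩, ⟨e, ⟨e, ⟨⟨t, t⟩, ⟨e, ⟨t, e⟩⟩⟩⟩⟩⟩ applied to ⟨e, t⟩ yields ⟨e, ⟨e, ⟨⟨t, t⟩, ⟨e, ⟨t, e⟩⟩⟩⟩⟩.
[W [R h]]: ⟨e, ⟨e, ⟨⟨t, t⟩, ⟨e, ⟨t, e⟩⟩⟩⟩⟩ applied to e yields ⟨e, ⟨⟨t, t⟩, ⟨e, ⟨t, e⟩⟩⟩⟩.
[[U P] [W [R h]]]: ⟨e, ⟨⟨t, t⟩, ⟨e, ⟨t, e⟩⟩⟩⟩ applied to e yields ⟨⟨t, t⟩, ⟨e, ⟨t, e⟩⟩⟩.

⟨⟨t, t⟩, ⟨e, ⟨t, e⟩⟩⟩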